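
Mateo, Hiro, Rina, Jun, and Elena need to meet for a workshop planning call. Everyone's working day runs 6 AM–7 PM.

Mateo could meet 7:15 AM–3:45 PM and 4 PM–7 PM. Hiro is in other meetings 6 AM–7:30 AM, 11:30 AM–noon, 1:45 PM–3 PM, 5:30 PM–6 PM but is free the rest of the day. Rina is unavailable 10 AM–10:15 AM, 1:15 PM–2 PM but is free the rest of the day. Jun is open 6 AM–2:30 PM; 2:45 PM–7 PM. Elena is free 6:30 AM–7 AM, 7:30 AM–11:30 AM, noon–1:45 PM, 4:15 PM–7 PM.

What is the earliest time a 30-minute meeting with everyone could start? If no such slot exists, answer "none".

Mateo free: 07:15-15:45, 16:00-19:00.
Hiro free: 07:30-11:30, 12:00-13:45, 15:00-17:30, 18:00-19:00 (invert busy blocks within the working day).
Rina free: 06:00-10:00, 10:15-13:15, 14:00-19:00 (invert busy blocks within the working day).
Jun free: 06:00-14:30, 14:45-19:00.
Elena free: 06:30-07:00, 07:30-11:30, 12:00-13:45, 16:15-19:00.
Mateo ∩ Hiro: 07:30-11:30, 12:00-13:45, 15:00-15:45, 16:00-17:30, 18:00-19:00.
Mateo ∩ Hiro ∩ Rina: 07:30-10:00, 10:15-11:30, 12:00-13:15, 15:00-15:45, 16:00-17:30, 18:00-19:00.
Mateo ∩ Hiro ∩ Rina ∩ Jun: 07:30-10:00, 10:15-11:30, 12:00-13:15, 15:00-15:45, 16:00-17:30, 18:00-19:00.
Mateo ∩ Hiro ∩ Rina ∩ Jun ∩ Elena: 07:30-10:00, 10:15-11:30, 12:00-13:15, 16:15-17:30, 18:00-19:00.
The first common window of at least 30 minutes is 07:30-10:00, so the earliest start is 07:30.

07:30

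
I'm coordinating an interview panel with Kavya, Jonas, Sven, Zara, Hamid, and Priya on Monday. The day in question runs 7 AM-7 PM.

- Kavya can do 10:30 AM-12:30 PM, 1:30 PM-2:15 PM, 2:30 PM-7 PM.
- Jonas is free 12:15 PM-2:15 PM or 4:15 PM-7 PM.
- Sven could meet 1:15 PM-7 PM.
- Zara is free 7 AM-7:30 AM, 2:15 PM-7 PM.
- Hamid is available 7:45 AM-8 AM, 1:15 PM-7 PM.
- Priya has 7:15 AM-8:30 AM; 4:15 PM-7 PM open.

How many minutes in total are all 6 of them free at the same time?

Kavya ∩ Jonas: 12:15-12:30, 13:30-14:15, 16:15-19:00.
Kavya ∩ Jonas ∩ Sven: 13:30-14:15, 16:15-19:00.
Kavya ∩ Jonas ∩ Sven ∩ Zara: 16:15-19:00.
Kavya ∩ Jonas ∩ Sven ∩ Zara ∩ Hamid: 16:15-19:00.
Kavya ∩ Jonas ∩ Sven ∩ Zara ∩ Hamid ∩ Priya: 16:15-19:00.
So the common availability across everyone is 16:15-19:00.
That's a single block of 165 minutes.

165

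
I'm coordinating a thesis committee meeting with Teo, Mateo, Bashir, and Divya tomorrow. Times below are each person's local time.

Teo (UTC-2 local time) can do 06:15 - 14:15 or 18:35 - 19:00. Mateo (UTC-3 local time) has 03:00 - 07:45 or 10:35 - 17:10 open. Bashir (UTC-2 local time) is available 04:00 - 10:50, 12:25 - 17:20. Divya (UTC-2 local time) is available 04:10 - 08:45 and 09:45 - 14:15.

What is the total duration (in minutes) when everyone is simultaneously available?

Teo in UTC: 08:15-16:15, 20:35-21:00 (add 2h to convert from UTC-2).
Mateo in UTC: 06:00-10:45, 13:35-20:10 (add 3h to convert from UTC-3).
Bashir in UTC: 06:00-12:50, 14:25-19:20 (add 2h to convert from UTC-2).
Divya in UTC: 06:10-10:45, 11:45-16:15 (add 2h to convert from UTC-2).
Teo ∩ Mateo: 08:15-10:45, 13:35-16:15.
Teo ∩ Mateo ∩ Bashir: 08:15-10:45, 14:25-16:15.
Teo ∩ Mateo ∩ Bashir ∩ Divya: 08:15-10:45, 14:25-16:15.
Summing the common windows: 150 + 110 = 260 minutes.

260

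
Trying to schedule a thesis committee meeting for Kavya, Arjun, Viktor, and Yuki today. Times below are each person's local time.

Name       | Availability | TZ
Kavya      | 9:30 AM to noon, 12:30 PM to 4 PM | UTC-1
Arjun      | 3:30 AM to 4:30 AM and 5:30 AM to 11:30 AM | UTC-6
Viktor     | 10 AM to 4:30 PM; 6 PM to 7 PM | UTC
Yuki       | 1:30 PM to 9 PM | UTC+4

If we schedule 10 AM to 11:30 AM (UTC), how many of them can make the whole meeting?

Kavya in UTC: 10:30-13:00, 13:30-17:00 (add 1h to convert from UTC-1).
Arjun in UTC: 09:30-10:30, 11:30-17:30 (add 6h to convert from UTC-6).
Viktor in UTC: 10:00-16:30, 18:00-19:00.
Yuki in UTC: 09:30-17:00 (subtract 4h to convert from UTC+4).
Viktor and Yuki can make the full 10:00-11:30 slot — that's 2.

2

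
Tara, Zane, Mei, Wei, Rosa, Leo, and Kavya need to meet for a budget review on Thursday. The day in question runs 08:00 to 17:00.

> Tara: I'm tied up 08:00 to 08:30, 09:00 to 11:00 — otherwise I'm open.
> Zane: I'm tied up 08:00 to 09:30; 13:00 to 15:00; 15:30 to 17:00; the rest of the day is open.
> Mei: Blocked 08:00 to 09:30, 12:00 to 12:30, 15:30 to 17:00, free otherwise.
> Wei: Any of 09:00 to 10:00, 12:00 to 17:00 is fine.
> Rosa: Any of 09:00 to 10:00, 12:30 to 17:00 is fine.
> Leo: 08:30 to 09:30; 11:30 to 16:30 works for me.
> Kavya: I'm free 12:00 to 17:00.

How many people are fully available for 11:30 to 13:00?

Tara free: 08:30-09:00, 11:00-17:00 (invert busy blocks within the working day).
Zane free: 09:30-13:00, 15:00-15:30 (invert busy blocks within the working day).
Mei free: 09:30-12:00, 12:30-15:30 (invert busy blocks within the working day).
Wei free: 09:00-10:00, 12:00-17:00.
Rosa free: 09:00-10:00, 12:30-17:00.
Leo free: 08:30-09:30, 11:30-16:30.
Kavya free: 12:00-17:00.
Tara, Zane, and Leo can make the full 11:30-13:00 slot — that's 3.

3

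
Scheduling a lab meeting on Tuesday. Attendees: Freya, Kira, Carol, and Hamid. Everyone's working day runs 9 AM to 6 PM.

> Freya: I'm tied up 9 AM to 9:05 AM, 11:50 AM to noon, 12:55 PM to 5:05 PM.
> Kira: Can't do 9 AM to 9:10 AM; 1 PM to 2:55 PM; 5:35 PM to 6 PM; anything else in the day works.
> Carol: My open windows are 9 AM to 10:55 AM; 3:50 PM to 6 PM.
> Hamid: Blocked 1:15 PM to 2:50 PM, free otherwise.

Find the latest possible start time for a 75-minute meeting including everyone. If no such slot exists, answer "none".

Freya free: 09:05-11:50, 12:00-12:55, 17:05-18:00 (invert busy blocks within the working day).
Kira free: 09:10-13:00, 14:55-17:35 (invert busy blocks within the working day).
Carol free: 09:00-10:55, 15:50-18:00.
Hamid free: 09:00-13:15, 14:50-18:00 (invert busy blocks within the working day).
Freya ∩ Kira: 09:10-11:50, 12:00-12:55, 17:05-17:35.
Freya ∩ Kira ∩ Carol: 09:10-10:55, 17:05-17:35.
Freya ∩ Kira ∩ Carol ∩ Hamid: 09:10-10:55, 17:05-17:35.
So the common availability across everyone is 09:10-10:55, 17:05-17:35.
The last common window of at least 75 minutes is 09:10-10:55; a 75-minute meeting can start as late as 09:40 and still end by 10:55.

09:40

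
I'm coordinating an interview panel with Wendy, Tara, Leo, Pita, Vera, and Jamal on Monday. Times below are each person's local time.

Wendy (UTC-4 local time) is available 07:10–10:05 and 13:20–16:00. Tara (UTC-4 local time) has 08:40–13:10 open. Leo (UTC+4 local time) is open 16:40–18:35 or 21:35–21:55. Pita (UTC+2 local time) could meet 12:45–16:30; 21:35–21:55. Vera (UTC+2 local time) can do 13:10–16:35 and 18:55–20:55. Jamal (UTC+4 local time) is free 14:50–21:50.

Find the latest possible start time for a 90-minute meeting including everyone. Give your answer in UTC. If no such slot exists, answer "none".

Wendy in UTC: 11:10-14:05, 17:20-20:00 (add 4h to convert from UTC-4).
Tara in UTC: 12:40-17:10 (add 4h to convert from UTC-4).
Leo in UTC: 12:40-14:35, 17:35-17:55 (subtract 4h to convert from UTC+4).
Pita in UTC: 10:45-14:30, 19:35-19:55 (subtract 2h to convert from UTC+2).
Vera in UTC: 11:10-14:35, 16:55-18:55 (subtract 2h to convert from UTC+2).
Jamal in UTC: 10:50-17:50 (subtract 4h to convert from UTC+4).
Wendy ∩ Tara: 12:40-14:05.
Wendy ∩ Tara ∩ Leo: 12:40-14:05.
Wendy ∩ Tara ∩ Leo ∩ Pita: 12:40-14:05.
Wendy ∩ Tara ∩ Leo ∩ Pita ∩ Vera: 12:40-14:05.
Wendy ∩ Tara ∩ Leo ∩ Pita ∩ Vera ∩ Jamal: 12:40-14:05.
No common window is at least 90 minutes long.

none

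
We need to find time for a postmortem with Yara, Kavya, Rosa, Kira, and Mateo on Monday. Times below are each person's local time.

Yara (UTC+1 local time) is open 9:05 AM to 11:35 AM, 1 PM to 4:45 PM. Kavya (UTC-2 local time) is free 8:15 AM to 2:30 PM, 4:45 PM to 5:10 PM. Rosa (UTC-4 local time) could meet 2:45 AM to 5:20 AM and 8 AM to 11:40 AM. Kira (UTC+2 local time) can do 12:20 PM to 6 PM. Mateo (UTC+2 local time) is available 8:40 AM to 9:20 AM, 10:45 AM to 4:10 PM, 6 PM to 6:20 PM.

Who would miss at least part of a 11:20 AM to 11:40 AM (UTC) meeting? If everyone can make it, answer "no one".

Rosa, Yara

Yara in UTC: 08:05-10:35, 12:00-15:45 (subtract 1h to convert from UTC+1).
Kavya in UTC: 10:15-16:30, 18:45-19:10 (add 2h to convert from UTC-2).
Rosa in UTC: 06:45-09:20, 12:00-15:40 (add 4h to convert from UTC-4).
Kira in UTC: 10:20-16:00 (subtract 2h to convert from UTC+2).
Mateo in UTC: 06:40-07:20, 08:45-14:10, 16:00-16:20 (subtract 2h to convert from UTC+2).
Yara: not fully free for 11:20-11:40. Kavya: free for 11:20-11:40. Rosa: not fully free for 11:20-11:40. Kira: free for 11:20-11:40. Mateo: free for 11:20-11:40.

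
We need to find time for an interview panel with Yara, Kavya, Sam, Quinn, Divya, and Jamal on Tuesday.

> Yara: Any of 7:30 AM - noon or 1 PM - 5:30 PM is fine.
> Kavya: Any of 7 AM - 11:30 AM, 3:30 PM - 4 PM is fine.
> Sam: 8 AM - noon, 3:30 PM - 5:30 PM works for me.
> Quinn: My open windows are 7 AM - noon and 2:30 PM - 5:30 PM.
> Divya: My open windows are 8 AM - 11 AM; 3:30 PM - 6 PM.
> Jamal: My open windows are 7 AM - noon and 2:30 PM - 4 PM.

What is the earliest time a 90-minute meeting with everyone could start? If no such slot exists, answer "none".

Yara ∩ Kavya: 07:30-11:30, 15:30-16:00.
Yara ∩ Kavya ∩ Sam: 08:00-11:30, 15:30-16:00.
Yara ∩ Kavya ∩ Sam ∩ Quinn: 08:00-11:30, 15:30-16:00.
Yara ∩ Kavya ∩ Sam ∩ Quinn ∩ Divya: 08:00-11:00, 15:30-16:00.
Yara ∩ Kavya ∩ Sam ∩ Quinn ∩ Divya ∩ Jamal: 08:00-11:00, 15:30-16:00.
The first common window of at least 90 minutes is 08:00-11:00, so the earliest start is 08:00.

08:00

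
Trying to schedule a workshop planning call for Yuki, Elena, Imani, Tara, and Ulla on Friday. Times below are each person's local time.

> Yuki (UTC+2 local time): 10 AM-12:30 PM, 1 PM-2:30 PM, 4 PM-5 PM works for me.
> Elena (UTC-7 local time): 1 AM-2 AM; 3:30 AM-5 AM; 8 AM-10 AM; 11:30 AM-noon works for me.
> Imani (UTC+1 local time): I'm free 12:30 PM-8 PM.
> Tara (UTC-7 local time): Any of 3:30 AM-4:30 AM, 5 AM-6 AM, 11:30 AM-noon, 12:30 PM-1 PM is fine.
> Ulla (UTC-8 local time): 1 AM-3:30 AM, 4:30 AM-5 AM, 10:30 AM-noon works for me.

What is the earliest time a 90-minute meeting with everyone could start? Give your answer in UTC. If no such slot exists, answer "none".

Yuki in UTC: 08:00-10:30, 11:00-12:30, 14:00-15:00 (subtract 2h to convert from UTC+2).
Elena in UTC: 08:00-09:00, 10:30-12:00, 15:00-17:00, 18:30-19:00 (add 7h to convert from UTC-7).
Imani in UTC: 11:30-19:00 (subtract 1h to convert from UTC+1).
Tara in UTC: 10:30-11:30, 12:00-13:00, 18:30-19:00, 19:30-20:00 (add 7h to convert from UTC-7).
Ulla in UTC: 09:00-11:30, 12:30-13:00, 18:30-20:00 (add 8h to convert from UTC-8).
Yuki ∩ Elena: 08:00-09:00, 11:00-12:00.
Yuki ∩ Elena ∩ Imani: 11:30-12:00.
Yuki ∩ Elena ∩ Imani ∩ Tara: ∅.
Yuki ∩ Elena ∩ Imani ∩ Tara ∩ Ulla: ∅.
There is no time when everyone is free.
No common window is at least 90 minutes long.

none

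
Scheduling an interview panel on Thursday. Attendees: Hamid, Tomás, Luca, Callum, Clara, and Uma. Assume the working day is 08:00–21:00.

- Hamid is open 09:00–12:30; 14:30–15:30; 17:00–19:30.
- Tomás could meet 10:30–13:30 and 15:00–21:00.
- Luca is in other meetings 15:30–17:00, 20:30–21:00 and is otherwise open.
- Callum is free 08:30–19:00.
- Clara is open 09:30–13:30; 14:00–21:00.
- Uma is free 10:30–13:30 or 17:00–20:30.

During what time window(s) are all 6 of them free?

10:30-12:30, 17:00-19:00

Hamid free: 09:00-12:30, 14:30-15:30, 17:00-19:30.
Tomás free: 10:30-13:30, 15:00-21:00.
Luca free: 08:00-15:30, 17:00-20:30 (invert busy blocks within the working day).
Callum free: 08:30-19:00.
Clara free: 09:30-13:30, 14:00-21:00.
Uma free: 10:30-13:30, 17:00-20:30.
Hamid ∩ Tomás: 10:30-12:30, 15:00-15:30, 17:00-19:30.
Hamid ∩ Tomás ∩ Luca: 10:30-12:30, 15:00-15:30, 17:00-19:30.
Hamid ∩ Tomás ∩ Luca ∩ Callum: 10:30-12:30, 15:00-15:30, 17:00-19:00.
Hamid ∩ Tomás ∩ Luca ∩ Callum ∩ Clara: 10:30-12:30, 15:00-15:30, 17:00-19:00.
Hamid ∩ Tomás ∩ Luca ∩ Callum ∩ Clara ∩ Uma: 10:30-12:30, 17:00-19:00.
Those are the intersection windows.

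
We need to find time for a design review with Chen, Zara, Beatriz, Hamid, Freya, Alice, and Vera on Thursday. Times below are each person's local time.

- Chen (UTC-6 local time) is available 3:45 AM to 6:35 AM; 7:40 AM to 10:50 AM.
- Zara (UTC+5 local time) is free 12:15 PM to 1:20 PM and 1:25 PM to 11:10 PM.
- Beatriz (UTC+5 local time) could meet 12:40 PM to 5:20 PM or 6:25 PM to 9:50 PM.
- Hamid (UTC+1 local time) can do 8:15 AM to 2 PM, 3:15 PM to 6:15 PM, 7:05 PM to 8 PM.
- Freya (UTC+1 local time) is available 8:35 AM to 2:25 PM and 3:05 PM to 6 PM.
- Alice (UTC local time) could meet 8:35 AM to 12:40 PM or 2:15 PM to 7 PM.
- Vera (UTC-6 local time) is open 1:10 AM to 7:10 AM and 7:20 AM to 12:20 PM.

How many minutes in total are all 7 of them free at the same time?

310

Chen in UTC: 09:45-12:35, 13:40-16:50 (add 6h to convert from UTC-6).
Zara in UTC: 07:15-08:20, 08:25-18:10 (subtract 5h to convert from UTC+5).
Beatriz in UTC: 07:40-12:20, 13:25-16:50 (subtract 5h to convert from UTC+5).
Hamid in UTC: 07:15-13:00, 14:15-17:15, 18:05-19:00 (subtract 1h to convert from UTC+1).
Freya in UTC: 07:35-13:25, 14:05-17:00 (subtract 1h to convert from UTC+1).
Alice in UTC: 08:35-12:40, 14:15-19:00.
Vera in UTC: 07:10-13:10, 13:20-18:20 (add 6h to convert from UTC-6).
Chen ∩ Zara: 09:45-12:35, 13:40-16:50.
Chen ∩ Zara ∩ Beatriz: 09:45-12:20, 13:40-16:50.
Chen ∩ Zara ∩ Beatriz ∩ Hamid: 09:45-12:20, 14:15-16:50.
Chen ∩ Zara ∩ Beatriz ∩ Hamid ∩ Freya: 09:45-12:20, 14:15-16:50.
Chen ∩ Zara ∩ Beatriz ∩ Hamid ∩ Freya ∩ Alice: 09:45-12:20, 14:15-16:50.
Chen ∩ Zara ∩ Beatriz ∩ Hamid ∩ Freya ∩ Alice ∩ Vera: 09:45-12:20, 14:15-16:50.
Those are the intersection windows.
Summing the common windows: 155 + 155 = 310 minutes.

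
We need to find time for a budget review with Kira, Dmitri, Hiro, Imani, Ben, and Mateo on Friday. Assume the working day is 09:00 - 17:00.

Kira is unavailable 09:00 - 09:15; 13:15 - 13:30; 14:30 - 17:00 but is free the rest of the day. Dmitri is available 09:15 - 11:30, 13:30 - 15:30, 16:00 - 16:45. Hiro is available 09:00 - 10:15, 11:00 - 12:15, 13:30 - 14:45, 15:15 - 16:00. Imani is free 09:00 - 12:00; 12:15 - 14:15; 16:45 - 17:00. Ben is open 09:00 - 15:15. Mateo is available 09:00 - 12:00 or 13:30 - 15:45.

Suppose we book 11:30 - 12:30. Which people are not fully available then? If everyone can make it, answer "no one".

Dmitri, Hiro, Imani, Mateo

Kira free: 09:15-13:15, 13:30-14:30 (invert busy blocks within the working day).
Dmitri free: 09:15-11:30, 13:30-15:30, 16:00-16:45.
Hiro free: 09:00-10:15, 11:00-12:15, 13:30-14:45, 15:15-16:00.
Imani free: 09:00-12:00, 12:15-14:15, 16:45-17:00.
Ben free: 09:00-15:15.
Mateo free: 09:00-12:00, 13:30-15:45.
Kira: free for 11:30-12:30. Dmitri: not fully free for 11:30-12:30. Hiro: not fully free for 11:30-12:30. Imani: not fully free for 11:30-12:30. Ben: free for 11:30-12:30. Mateo: not fully free for 11:30-12:30.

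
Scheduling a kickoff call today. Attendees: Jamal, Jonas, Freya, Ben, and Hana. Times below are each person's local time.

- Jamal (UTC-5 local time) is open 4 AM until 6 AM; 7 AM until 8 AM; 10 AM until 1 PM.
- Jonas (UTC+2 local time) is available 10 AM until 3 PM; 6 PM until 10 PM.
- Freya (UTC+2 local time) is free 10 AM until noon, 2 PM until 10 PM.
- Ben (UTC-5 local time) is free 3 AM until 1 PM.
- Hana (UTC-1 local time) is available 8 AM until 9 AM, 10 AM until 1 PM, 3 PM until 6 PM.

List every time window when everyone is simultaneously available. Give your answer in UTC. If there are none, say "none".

09:00-10:00, 12:00-13:00, 16:00-18:00

Jamal in UTC: 09:00-11:00, 12:00-13:00, 15:00-18:00 (add 5h to convert from UTC-5).
Jonas in UTC: 08:00-13:00, 16:00-20:00 (subtract 2h to convert from UTC+2).
Freya in UTC: 08:00-10:00, 12:00-20:00 (subtract 2h to convert from UTC+2).
Ben in UTC: 08:00-18:00 (add 5h to convert from UTC-5).
Hana in UTC: 09:00-10:00, 11:00-14:00, 16:00-19:00 (add 1h to convert from UTC-1).
Jamal ∩ Jonas: 09:00-11:00, 12:00-13:00, 16:00-18:00.
Jamal ∩ Jonas ∩ Freya: 09:00-10:00, 12:00-13:00, 16:00-18:00.
Jamal ∩ Jonas ∩ Freya ∩ Ben: 09:00-10:00, 12:00-13:00, 16:00-18:00.
Jamal ∩ Jonas ∩ Freya ∩ Ben ∩ Hana: 09:00-10:00, 12:00-13:00, 16:00-18:00.
So the common availability across everyone is 09:00-10:00, 12:00-13:00, 16:00-18:00.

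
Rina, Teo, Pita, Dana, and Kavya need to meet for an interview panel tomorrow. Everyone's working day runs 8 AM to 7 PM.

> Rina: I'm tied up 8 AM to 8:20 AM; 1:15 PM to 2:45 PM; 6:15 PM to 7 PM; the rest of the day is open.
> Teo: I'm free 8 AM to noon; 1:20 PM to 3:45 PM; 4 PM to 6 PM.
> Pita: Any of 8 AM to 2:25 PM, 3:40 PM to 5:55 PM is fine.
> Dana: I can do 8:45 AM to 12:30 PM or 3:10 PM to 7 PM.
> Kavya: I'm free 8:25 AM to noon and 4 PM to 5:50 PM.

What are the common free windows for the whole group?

08:45-12:00, 16:00-17:50

Rina free: 08:20-13:15, 14:45-18:15 (invert busy blocks within the working day).
Teo free: 08:00-12:00, 13:20-15:45, 16:00-18:00.
Pita free: 08:00-14:25, 15:40-17:55.
Dana free: 08:45-12:30, 15:10-19:00.
Kavya free: 08:25-12:00, 16:00-17:50.
Rina ∩ Teo: 08:20-12:00, 14:45-15:45, 16:00-18:00.
Rina ∩ Teo ∩ Pita: 08:20-12:00, 15:40-15:45, 16:00-17:55.
Rina ∩ Teo ∩ Pita ∩ Dana: 08:45-12:00, 15:40-15:45, 16:00-17:55.
Rina ∩ Teo ∩ Pita ∩ Dana ∩ Kavya: 08:45-12:00, 16:00-17:50.
So the common availability across everyone is 08:45-12:00, 16:00-17:50.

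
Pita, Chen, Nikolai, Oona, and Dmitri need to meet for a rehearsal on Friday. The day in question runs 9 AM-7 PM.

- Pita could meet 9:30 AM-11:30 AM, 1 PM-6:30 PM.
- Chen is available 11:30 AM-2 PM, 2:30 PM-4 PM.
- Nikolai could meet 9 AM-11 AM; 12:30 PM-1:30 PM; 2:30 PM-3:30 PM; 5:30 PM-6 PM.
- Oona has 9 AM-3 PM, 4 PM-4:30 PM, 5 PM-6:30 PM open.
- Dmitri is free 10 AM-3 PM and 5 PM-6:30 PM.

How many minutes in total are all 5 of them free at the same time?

60

Pita ∩ Chen: 13:00-14:00, 14:30-16:00.
Pita ∩ Chen ∩ Nikolai: 13:00-13:30, 14:30-15:30.
Pita ∩ Chen ∩ Nikolai ∩ Oona: 13:00-13:30, 14:30-15:00.
Pita ∩ Chen ∩ Nikolai ∩ Oona ∩ Dmitri: 13:00-13:30, 14:30-15:00.
So the common availability across everyone is 13:00-13:30, 14:30-15:00.
Summing the common windows: 30 + 30 = 60 minutes.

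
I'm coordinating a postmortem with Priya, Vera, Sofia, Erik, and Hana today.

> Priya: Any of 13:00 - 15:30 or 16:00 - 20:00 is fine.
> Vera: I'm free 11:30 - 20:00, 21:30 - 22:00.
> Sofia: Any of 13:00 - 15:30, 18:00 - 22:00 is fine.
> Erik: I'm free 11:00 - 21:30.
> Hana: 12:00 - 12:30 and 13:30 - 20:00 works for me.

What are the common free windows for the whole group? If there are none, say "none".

13:30-15:30, 18:00-20:00

Priya ∩ Vera: 13:00-15:30, 16:00-20:00.
Priya ∩ Vera ∩ Sofia: 13:00-15:30, 18:00-20:00.
Priya ∩ Vera ∩ Sofia ∩ Erik: 13:00-15:30, 18:00-20:00.
Priya ∩ Vera ∩ Sofia ∩ Erik ∩ Hana: 13:30-15:30, 18:00-20:00.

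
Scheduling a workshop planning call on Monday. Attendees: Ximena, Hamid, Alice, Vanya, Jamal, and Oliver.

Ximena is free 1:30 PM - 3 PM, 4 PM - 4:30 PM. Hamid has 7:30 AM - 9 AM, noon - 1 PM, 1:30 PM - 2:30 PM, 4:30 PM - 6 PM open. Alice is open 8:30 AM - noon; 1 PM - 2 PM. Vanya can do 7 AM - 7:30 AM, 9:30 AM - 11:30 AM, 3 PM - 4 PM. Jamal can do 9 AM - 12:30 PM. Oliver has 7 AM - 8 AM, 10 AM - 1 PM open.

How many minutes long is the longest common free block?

0

Ximena ∩ Hamid: 13:30-14:30.
Ximena ∩ Hamid ∩ Alice: 13:30-14:00.
Ximena ∩ Hamid ∩ Alice ∩ Vanya: ∅.
Ximena ∩ Hamid ∩ Alice ∩ Vanya ∩ Jamal: ∅.
Ximena ∩ Hamid ∩ Alice ∩ Vanya ∩ Jamal ∩ Oliver: ∅.
There is no time when everyone is free.
No common window exists, so the longest block is 0 minutes.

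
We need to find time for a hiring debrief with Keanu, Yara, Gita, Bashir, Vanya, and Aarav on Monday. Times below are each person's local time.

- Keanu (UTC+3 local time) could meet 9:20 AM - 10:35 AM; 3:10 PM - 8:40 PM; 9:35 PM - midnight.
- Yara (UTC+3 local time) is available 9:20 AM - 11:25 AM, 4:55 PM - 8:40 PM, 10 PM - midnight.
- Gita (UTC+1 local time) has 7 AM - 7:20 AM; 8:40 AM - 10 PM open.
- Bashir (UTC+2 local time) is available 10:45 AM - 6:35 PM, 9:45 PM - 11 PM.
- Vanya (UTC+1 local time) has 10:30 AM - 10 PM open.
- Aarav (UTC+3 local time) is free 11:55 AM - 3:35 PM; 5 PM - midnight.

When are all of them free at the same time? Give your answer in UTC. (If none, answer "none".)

Keanu in UTC: 06:20-07:35, 12:10-17:40, 18:35-21:00 (subtract 3h to convert from UTC+3).
Yara in UTC: 06:20-08:25, 13:55-17:40, 19:00-21:00 (subtract 3h to convert from UTC+3).
Gita in UTC: 06:00-06:20, 07:40-21:00 (subtract 1h to convert from UTC+1).
Bashir in UTC: 08:45-16:35, 19:45-21:00 (subtract 2h to convert from UTC+2).
Vanya in UTC: 09:30-21:00 (subtract 1h to convert from UTC+1).
Aarav in UTC: 08:55-12:35, 14:00-21:00 (subtract 3h to convert from UTC+3).
Keanu ∩ Yara: 06:20-07:35, 13:55-17:40, 19:00-21:00.
Keanu ∩ Yara ∩ Gita: 13:55-17:40, 19:00-21:00.
Keanu ∩ Yara ∩ Gita ∩ Bashir: 13:55-16:35, 19:45-21:00.
Keanu ∩ Yara ∩ Gita ∩ Bashir ∩ Vanya: 13:55-16:35, 19:45-21:00.
Keanu ∩ Yara ∩ Gita ∩ Bashir ∩ Vanya ∩ Aarav: 14:00-16:35, 19:45-21:00.

14:00-16:35, 19:45-21:00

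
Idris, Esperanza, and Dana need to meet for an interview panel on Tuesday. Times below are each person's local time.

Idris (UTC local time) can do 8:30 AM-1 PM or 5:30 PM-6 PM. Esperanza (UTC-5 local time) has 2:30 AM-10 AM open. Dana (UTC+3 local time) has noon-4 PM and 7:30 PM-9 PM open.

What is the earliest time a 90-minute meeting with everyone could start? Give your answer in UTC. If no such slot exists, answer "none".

Idris in UTC: 08:30-13:00, 17:30-18:00.
Esperanza in UTC: 07:30-15:00 (add 5h to convert from UTC-5).
Dana in UTC: 09:00-13:00, 16:30-18:00 (subtract 3h to convert from UTC+3).
Idris ∩ Esperanza: 08:30-13:00.
Idris ∩ Esperanza ∩ Dana: 09:00-13:00.
So the common availability across everyone is 09:00-13:00.
The first common window of at least 90 minutes is 09:00-13:00, so the earliest start is 09:00.

09:00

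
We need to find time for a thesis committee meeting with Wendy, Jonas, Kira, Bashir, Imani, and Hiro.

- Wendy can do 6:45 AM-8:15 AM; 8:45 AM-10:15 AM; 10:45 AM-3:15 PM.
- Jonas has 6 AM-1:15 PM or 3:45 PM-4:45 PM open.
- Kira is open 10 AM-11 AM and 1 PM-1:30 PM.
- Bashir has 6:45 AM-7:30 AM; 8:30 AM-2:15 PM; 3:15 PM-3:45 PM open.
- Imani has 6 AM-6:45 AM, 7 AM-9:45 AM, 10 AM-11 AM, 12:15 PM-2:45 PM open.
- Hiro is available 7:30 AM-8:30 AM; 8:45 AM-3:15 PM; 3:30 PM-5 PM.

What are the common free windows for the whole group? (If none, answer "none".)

10:00-10:15, 10:45-11:00, 13:00-13:15

Wendy ∩ Jonas: 06:45-08:15, 08:45-10:15, 10:45-13:15.
Wendy ∩ Jonas ∩ Kira: 10:00-10:15, 10:45-11:00, 13:00-13:15.
Wendy ∩ Jonas ∩ Kira ∩ Bashir: 10:00-10:15, 10:45-11:00, 13:00-13:15.
Wendy ∩ Jonas ∩ Kira ∩ Bashir ∩ Imani: 10:00-10:15, 10:45-11:00, 13:00-13:15.
Wendy ∩ Jonas ∩ Kira ∩ Bashir ∩ Imani ∩ Hiro: 10:00-10:15, 10:45-11:00, 13:00-13:15.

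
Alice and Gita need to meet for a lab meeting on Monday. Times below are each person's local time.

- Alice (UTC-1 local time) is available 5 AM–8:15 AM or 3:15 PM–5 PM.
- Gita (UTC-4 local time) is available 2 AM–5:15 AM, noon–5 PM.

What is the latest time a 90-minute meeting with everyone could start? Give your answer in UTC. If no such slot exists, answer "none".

Alice in UTC: 06:00-09:15, 16:15-18:00 (add 1h to convert from UTC-1).
Gita in UTC: 06:00-09:15, 16:00-21:00 (add 4h to convert from UTC-4).
Alice ∩ Gita: 06:00-09:15, 16:15-18:00.
Those are the intersection windows.
The last common window of at least 90 minutes is 16:15-18:00; a 90-minute meeting can start as late as 16:30 and still end by 18:00.

16:30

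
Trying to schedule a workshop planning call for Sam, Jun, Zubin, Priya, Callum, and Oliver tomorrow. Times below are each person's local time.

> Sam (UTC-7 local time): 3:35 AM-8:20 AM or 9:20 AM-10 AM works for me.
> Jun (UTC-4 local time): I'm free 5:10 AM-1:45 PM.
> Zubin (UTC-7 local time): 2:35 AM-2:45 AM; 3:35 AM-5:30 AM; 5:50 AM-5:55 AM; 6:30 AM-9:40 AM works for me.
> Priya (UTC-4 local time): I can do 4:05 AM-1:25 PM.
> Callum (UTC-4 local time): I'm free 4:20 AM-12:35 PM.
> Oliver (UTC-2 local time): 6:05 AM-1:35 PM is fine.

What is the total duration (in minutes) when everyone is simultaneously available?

Sam in UTC: 10:35-15:20, 16:20-17:00 (add 7h to convert from UTC-7).
Jun in UTC: 09:10-17:45 (add 4h to convert from UTC-4).
Zubin in UTC: 09:35-09:45, 10:35-12:30, 12:50-12:55, 13:30-16:40 (add 7h to convert from UTC-7).
Priya in UTC: 08:05-17:25 (add 4h to convert from UTC-4).
Callum in UTC: 08:20-16:35 (add 4h to convert from UTC-4).
Oliver in UTC: 08:05-15:35 (add 2h to convert from UTC-2).
Sam ∩ Jun: 10:35-15:20, 16:20-17:00.
Sam ∩ Jun ∩ Zubin: 10:35-12:30, 12:50-12:55, 13:30-15:20, 16:20-16:40.
Sam ∩ Jun ∩ Zubin ∩ Priya: 10:35-12:30, 12:50-12:55, 13:30-15:20, 16:20-16:40.
Sam ∩ Jun ∩ Zubin ∩ Priya ∩ Callum: 10:35-12:30, 12:50-12:55, 13:30-15:20, 16:20-16:35.
Sam ∩ Jun ∩ Zubin ∩ Priya ∩ Callum ∩ Oliver: 10:35-12:30, 12:50-12:55, 13:30-15:20.
So the common availability across everyone is 10:35-12:30, 12:50-12:55, 13:30-15:20.
Summing the common windows: 115 + 5 + 110 = 230 minutes.

230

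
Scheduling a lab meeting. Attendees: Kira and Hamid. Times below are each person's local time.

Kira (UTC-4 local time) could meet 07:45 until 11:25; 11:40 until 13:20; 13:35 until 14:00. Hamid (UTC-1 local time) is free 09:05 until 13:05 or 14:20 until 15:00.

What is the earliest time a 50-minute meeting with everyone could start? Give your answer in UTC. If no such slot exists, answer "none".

11:45

Kira in UTC: 11:45-15:25, 15:40-17:20, 17:35-18:00 (add 4h to convert from UTC-4).
Hamid in UTC: 10:05-14:05, 15:20-16:00 (add 1h to convert from UTC-1).
Kira ∩ Hamid: 11:45-14:05, 15:20-15:25, 15:40-16:00.
The first common window of at least 50 minutes is 11:45-14:05, so the earliest start is 11:45.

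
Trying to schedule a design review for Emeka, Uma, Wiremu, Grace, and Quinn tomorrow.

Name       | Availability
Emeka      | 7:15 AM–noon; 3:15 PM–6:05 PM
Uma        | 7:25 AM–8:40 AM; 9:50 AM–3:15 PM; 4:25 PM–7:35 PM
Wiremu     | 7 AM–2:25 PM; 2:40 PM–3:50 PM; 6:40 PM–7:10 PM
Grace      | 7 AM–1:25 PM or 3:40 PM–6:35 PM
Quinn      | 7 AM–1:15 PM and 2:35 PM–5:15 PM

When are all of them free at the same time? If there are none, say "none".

07:25-08:40, 09:50-12:00

Emeka ∩ Uma: 07:25-08:40, 09:50-12:00, 16:25-18:05.
Emeka ∩ Uma ∩ Wiremu: 07:25-08:40, 09:50-12:00.
Emeka ∩ Uma ∩ Wiremu ∩ Grace: 07:25-08:40, 09:50-12:00.
Emeka ∩ Uma ∩ Wiremu ∩ Grace ∩ Quinn: 07:25-08:40, 09:50-12:00.
So the common availability across everyone is 07:25-08:40, 09:50-12:00.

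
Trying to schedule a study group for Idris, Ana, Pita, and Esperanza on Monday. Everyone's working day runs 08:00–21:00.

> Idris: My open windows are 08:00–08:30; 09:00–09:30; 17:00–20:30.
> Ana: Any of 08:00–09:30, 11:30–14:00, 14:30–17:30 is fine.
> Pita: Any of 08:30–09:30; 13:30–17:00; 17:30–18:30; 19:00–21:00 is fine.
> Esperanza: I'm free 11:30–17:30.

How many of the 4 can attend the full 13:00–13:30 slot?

2

Ana and Esperanza can make the full 13:00-13:30 slot — that's 2.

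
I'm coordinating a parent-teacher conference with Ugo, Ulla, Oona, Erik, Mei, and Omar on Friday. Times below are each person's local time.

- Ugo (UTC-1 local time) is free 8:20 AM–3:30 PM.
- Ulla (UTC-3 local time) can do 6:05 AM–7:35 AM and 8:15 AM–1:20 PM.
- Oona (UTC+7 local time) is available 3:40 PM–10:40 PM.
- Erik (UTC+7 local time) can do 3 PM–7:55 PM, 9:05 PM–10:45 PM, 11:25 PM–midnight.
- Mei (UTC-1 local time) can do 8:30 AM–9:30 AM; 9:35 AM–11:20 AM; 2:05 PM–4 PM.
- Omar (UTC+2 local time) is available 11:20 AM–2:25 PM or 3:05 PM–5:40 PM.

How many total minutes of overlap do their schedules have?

Ugo in UTC: 09:20-16:30 (add 1h to convert from UTC-1).
Ulla in UTC: 09:05-10:35, 11:15-16:20 (add 3h to convert from UTC-3).
Oona in UTC: 08:40-15:40 (subtract 7h to convert from UTC+7).
Erik in UTC: 08:00-12:55, 14:05-15:45, 16:25-17:00 (subtract 7h to convert from UTC+7).
Mei in UTC: 09:30-10:30, 10:35-12:20, 15:05-17:00 (add 1h to convert from UTC-1).
Omar in UTC: 09:20-12:25, 13:05-15:40 (subtract 2h to convert from UTC+2).
Ugo ∩ Ulla: 09:20-10:35, 11:15-16:20.
Ugo ∩ Ulla ∩ Oona: 09:20-10:35, 11:15-15:40.
Ugo ∩ Ulla ∩ Oona ∩ Erik: 09:20-10:35, 11:15-12:55, 14:05-15:40.
Ugo ∩ Ulla ∩ Oona ∩ Erik ∩ Mei: 09:30-10:30, 11:15-12:20, 15:05-15:40.
Ugo ∩ Ulla ∩ Oona ∩ Erik ∩ Mei ∩ Omar: 09:30-10:30, 11:15-12:20, 15:05-15:40.
Those are the intersection windows.
Summing the common windows: 60 + 65 + 35 = 160 minutes.

160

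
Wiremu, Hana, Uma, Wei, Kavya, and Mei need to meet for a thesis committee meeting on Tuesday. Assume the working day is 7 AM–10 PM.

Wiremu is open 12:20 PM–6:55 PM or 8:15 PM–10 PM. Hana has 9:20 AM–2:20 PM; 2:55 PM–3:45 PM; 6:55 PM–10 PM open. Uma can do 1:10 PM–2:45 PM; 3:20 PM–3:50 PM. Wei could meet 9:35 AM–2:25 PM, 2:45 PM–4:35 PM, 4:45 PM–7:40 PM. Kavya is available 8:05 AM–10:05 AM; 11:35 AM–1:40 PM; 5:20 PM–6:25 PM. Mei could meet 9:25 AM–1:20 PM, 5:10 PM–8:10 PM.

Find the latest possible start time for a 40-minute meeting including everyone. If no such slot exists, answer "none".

Wiremu ∩ Hana: 12:20-14:20, 14:55-15:45, 20:15-22:00.
Wiremu ∩ Hana ∩ Uma: 13:10-14:20, 15:20-15:45.
Wiremu ∩ Hana ∩ Uma ∩ Wei: 13:10-14:20, 15:20-15:45.
Wiremu ∩ Hana ∩ Uma ∩ Wei ∩ Kavya: 13:10-13:40.
Wiremu ∩ Hana ∩ Uma ∩ Wei ∩ Kavya ∩ Mei: 13:10-13:20.
No common window is at least 40 minutes long.

none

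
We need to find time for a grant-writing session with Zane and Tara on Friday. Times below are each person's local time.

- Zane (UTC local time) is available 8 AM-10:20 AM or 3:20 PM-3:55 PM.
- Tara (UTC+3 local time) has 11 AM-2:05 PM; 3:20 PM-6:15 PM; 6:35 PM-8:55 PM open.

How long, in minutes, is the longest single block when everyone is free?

Zane in UTC: 08:00-10:20, 15:20-15:55.
Tara in UTC: 08:00-11:05, 12:20-15:15, 15:35-17:55 (subtract 3h to convert from UTC+3).
Zane ∩ Tara: 08:00-10:20, 15:35-15:55.
Those are the intersection windows.
The longest is 08:00-10:20 at 140 minutes.

140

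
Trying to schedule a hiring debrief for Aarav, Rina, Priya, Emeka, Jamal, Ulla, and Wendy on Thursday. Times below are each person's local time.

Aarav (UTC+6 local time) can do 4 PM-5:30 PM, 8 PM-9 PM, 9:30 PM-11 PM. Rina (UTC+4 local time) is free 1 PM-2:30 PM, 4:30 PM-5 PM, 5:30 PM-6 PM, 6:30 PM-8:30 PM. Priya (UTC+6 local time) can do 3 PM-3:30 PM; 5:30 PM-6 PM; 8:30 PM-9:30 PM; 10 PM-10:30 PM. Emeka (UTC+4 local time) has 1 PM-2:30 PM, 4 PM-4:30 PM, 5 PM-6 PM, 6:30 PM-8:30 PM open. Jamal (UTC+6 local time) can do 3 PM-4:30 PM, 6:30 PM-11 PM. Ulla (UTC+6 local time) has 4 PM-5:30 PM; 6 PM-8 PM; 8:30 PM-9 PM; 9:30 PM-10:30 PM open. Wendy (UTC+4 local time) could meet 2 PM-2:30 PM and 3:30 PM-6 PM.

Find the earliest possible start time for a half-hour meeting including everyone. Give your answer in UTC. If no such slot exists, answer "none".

Aarav in UTC: 10:00-11:30, 14:00-15:00, 15:30-17:00 (subtract 6h to convert from UTC+6).
Rina in UTC: 09:00-10:30, 12:30-13:00, 13:30-14:00, 14:30-16:30 (subtract 4h to convert from UTC+4).
Priya in UTC: 09:00-09:30, 11:30-12:00, 14:30-15:30, 16:00-16:30 (subtract 6h to convert from UTC+6).
Emeka in UTC: 09:00-10:30, 12:00-12:30, 13:00-14:00, 14:30-16:30 (subtract 4h to convert from UTC+4).
Jamal in UTC: 09:00-10:30, 12:30-17:00 (subtract 6h to convert from UTC+6).
Ulla in UTC: 10:00-11:30, 12:00-14:00, 14:30-15:00, 15:30-16:30 (subtract 6h to convert from UTC+6).
Wendy in UTC: 10:00-10:30, 11:30-14:00 (subtract 4h to convert from UTC+4).
Aarav ∩ Rina: 10:00-10:30, 14:30-15:00, 15:30-16:30.
Aarav ∩ Rina ∩ Priya: 14:30-15:00, 16:00-16:30.
Aarav ∩ Rina ∩ Priya ∩ Emeka: 14:30-15:00, 16:00-16:30.
Aarav ∩ Rina ∩ Priya ∩ Emeka ∩ Jamal: 14:30-15:00, 16:00-16:30.
Aarav ∩ Rina ∩ Priya ∩ Emeka ∩ Jamal ∩ Ulla: 14:30-15:00, 16:00-16:30.
Aarav ∩ Rina ∩ Priya ∩ Emeka ∩ Jamal ∩ Ulla ∩ Wendy: ∅.
There is no time when everyone is free.
No common window is at least 30 minutes long.

none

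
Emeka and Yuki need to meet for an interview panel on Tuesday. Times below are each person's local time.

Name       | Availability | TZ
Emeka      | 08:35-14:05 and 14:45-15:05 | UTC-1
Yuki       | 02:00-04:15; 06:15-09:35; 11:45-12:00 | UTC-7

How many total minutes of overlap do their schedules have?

Emeka in UTC: 09:35-15:05, 15:45-16:05 (add 1h to convert from UTC-1).
Yuki in UTC: 09:00-11:15, 13:15-16:35, 18:45-19:00 (add 7h to convert from UTC-7).
Emeka ∩ Yuki: 09:35-11:15, 13:15-15:05, 15:45-16:05.
So the common availability across everyone is 09:35-11:15, 13:15-15:05, 15:45-16:05.
Summing the common windows: 100 + 110 + 20 = 230 minutes.

230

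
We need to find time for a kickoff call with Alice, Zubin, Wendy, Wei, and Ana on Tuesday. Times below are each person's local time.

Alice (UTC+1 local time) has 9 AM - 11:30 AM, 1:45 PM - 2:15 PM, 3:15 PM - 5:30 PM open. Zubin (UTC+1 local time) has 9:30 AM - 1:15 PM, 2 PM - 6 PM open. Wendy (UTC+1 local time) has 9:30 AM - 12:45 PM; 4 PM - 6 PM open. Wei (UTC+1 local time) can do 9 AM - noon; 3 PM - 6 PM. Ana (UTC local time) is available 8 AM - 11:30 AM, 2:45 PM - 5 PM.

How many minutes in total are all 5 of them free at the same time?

Alice in UTC: 08:00-10:30, 12:45-13:15, 14:15-16:30 (subtract 1h to convert from UTC+1).
Zubin in UTC: 08:30-12:15, 13:00-17:00 (subtract 1h to convert from UTC+1).
Wendy in UTC: 08:30-11:45, 15:00-17:00 (subtract 1h to convert from UTC+1).
Wei in UTC: 08:00-11:00, 14:00-17:00 (subtract 1h to convert from UTC+1).
Ana in UTC: 08:00-11:30, 14:45-17:00.
Alice ∩ Zubin: 08:30-10:30, 13:00-13:15, 14:15-16:30.
Alice ∩ Zubin ∩ Wendy: 08:30-10:30, 15:00-16:30.
Alice ∩ Zubin ∩ Wendy ∩ Wei: 08:30-10:30, 15:00-16:30.
Alice ∩ Zubin ∩ Wendy ∩ Wei ∩ Ana: 08:30-10:30, 15:00-16:30.
Summing the common windows: 120 + 90 = 210 minutes.

210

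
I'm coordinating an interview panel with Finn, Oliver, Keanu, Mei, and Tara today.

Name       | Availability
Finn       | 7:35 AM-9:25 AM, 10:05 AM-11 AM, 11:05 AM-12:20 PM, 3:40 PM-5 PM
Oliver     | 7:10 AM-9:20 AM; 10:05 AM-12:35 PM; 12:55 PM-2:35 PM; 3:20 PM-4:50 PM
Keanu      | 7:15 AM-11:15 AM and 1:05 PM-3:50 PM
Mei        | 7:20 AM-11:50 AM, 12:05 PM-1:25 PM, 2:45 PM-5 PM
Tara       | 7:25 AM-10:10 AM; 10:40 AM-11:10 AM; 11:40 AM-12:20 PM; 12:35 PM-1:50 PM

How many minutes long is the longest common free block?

Finn ∩ Oliver: 07:35-09:20, 10:05-11:00, 11:05-12:20, 15:40-16:50.
Finn ∩ Oliver ∩ Keanu: 07:35-09:20, 10:05-11:00, 11:05-11:15, 15:40-15:50.
Finn ∩ Oliver ∩ Keanu ∩ Mei: 07:35-09:20, 10:05-11:00, 11:05-11:15, 15:40-15:50.
Finn ∩ Oliver ∩ Keanu ∩ Mei ∩ Tara: 07:35-09:20, 10:05-10:10, 10:40-11:00, 11:05-11:10.
The longest is 07:35-09:20 at 105 minutes.

105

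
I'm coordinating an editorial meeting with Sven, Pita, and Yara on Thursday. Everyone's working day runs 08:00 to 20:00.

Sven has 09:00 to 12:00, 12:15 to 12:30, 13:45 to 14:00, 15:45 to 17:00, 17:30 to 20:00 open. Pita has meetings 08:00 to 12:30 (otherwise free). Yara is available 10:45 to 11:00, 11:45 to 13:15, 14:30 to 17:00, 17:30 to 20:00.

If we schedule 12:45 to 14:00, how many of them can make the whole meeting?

1

Sven free: 09:00-12:00, 12:15-12:30, 13:45-14:00, 15:45-17:00, 17:30-20:00.
Pita free: 12:30-20:00 (invert busy blocks within the working day).
Yara free: 10:45-11:00, 11:45-13:15, 14:30-17:00, 17:30-20:00.
Pita can make the full 12:45-14:00 slot — that's 1.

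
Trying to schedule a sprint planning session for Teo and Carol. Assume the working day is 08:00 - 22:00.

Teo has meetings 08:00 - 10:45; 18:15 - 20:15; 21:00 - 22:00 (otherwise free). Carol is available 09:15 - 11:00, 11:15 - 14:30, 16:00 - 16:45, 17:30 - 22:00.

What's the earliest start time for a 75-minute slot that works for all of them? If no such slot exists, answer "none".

Teo free: 10:45-18:15, 20:15-21:00 (invert busy blocks within the working day).
Carol free: 09:15-11:00, 11:15-14:30, 16:00-16:45, 17:30-22:00.
Teo ∩ Carol: 10:45-11:00, 11:15-14:30, 16:00-16:45, 17:30-18:15, 20:15-21:00.
So the common availability across everyone is 10:45-11:00, 11:15-14:30, 16:00-16:45, 17:30-18:15, 20:15-21:00.
The first common window of at least 75 minutes is 11:15-14:30, so the earliest start is 11:15.

11:15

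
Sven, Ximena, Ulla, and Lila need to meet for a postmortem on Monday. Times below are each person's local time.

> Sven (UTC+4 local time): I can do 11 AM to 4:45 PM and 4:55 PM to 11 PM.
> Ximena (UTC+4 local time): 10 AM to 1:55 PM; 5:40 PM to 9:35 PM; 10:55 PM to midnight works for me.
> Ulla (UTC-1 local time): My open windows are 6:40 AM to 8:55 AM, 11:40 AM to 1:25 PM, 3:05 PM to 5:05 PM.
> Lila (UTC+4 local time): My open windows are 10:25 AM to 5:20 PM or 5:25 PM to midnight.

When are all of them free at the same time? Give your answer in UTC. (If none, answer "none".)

Sven in UTC: 07:00-12:45, 12:55-19:00 (subtract 4h to convert from UTC+4).
Ximena in UTC: 06:00-09:55, 13:40-17:35, 18:55-20:00 (subtract 4h to convert from UTC+4).
Ulla in UTC: 07:40-09:55, 12:40-14:25, 16:05-18:05 (add 1h to convert from UTC-1).
Lila in UTC: 06:25-13:20, 13:25-20:00 (subtract 4h to convert from UTC+4).
Sven ∩ Ximena: 07:00-09:55, 13:40-17:35, 18:55-19:00.
Sven ∩ Ximena ∩ Ulla: 07:40-09:55, 13:40-14:25, 16:05-17:35.
Sven ∩ Ximena ∩ Ulla ∩ Lila: 07:40-09:55, 13:40-14:25, 16:05-17:35.

07:40-09:55, 13:40-14:25, 16:05-17:35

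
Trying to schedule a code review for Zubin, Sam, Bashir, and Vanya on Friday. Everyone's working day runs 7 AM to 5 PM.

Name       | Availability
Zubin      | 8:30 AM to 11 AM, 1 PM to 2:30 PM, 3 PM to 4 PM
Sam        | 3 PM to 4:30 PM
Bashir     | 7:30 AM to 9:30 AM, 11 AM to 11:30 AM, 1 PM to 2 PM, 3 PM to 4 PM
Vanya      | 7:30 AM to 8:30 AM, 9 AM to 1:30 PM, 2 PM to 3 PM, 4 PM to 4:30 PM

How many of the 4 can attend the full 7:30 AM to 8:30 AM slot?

2

Bashir and Vanya can make the full 07:30-08:30 slot — that's 2.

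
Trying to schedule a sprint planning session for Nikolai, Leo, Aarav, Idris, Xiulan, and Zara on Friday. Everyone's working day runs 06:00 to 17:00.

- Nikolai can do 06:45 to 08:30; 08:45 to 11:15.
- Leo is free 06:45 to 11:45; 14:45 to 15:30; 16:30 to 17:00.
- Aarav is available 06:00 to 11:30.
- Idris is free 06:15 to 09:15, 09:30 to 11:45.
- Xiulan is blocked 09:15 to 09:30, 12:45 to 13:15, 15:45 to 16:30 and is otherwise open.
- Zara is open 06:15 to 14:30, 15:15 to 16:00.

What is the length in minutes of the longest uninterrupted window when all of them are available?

Nikolai free: 06:45-08:30, 08:45-11:15.
Leo free: 06:45-11:45, 14:45-15:30, 16:30-17:00.
Aarav free: 06:00-11:30.
Idris free: 06:15-09:15, 09:30-11:45.
Xiulan free: 06:00-09:15, 09:30-12:45, 13:15-15:45, 16:30-17:00 (invert busy blocks within the working day).
Zara free: 06:15-14:30, 15:15-16:00.
Nikolai ∩ Leo: 06:45-08:30, 08:45-11:15.
Nikolai ∩ Leo ∩ Aarav: 06:45-08:30, 08:45-11:15.
Nikolai ∩ Leo ∩ Aarav ∩ Idris: 06:45-08:30, 08:45-09:15, 09:30-11:15.
Nikolai ∩ Leo ∩ Aarav ∩ Idris ∩ Xiulan: 06:45-08:30, 08:45-09:15, 09:30-11:15.
Nikolai ∩ Leo ∩ Aarav ∩ Idris ∩ Xiulan ∩ Zara: 06:45-08:30, 08:45-09:15, 09:30-11:15.
The longest is 06:45-08:30 at 105 minutes.

105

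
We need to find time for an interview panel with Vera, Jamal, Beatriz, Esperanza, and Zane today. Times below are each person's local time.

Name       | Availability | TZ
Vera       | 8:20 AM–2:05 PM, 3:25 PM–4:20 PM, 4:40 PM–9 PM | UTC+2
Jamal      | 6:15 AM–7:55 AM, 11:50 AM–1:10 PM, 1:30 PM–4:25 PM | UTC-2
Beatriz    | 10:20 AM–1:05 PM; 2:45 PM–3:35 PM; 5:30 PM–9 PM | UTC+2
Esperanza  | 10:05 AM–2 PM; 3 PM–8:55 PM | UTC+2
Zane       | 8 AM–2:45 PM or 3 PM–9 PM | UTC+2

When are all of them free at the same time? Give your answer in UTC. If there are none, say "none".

Vera in UTC: 06:20-12:05, 13:25-14:20, 14:40-19:00 (subtract 2h to convert from UTC+2).
Jamal in UTC: 08:15-09:55, 13:50-15:10, 15:30-18:25 (add 2h to convert from UTC-2).
Beatriz in UTC: 08:20-11:05, 12:45-13:35, 15:30-19:00 (subtract 2h to convert from UTC+2).
Esperanza in UTC: 08:05-12:00, 13:00-18:55 (subtract 2h to convert from UTC+2).
Zane in UTC: 06:00-12:45, 13:00-19:00 (subtract 2h to convert from UTC+2).
Vera ∩ Jamal: 08:15-09:55, 13:50-14:20, 14:40-15:10, 15:30-18:25.
Vera ∩ Jamal ∩ Beatriz: 08:20-09:55, 15:30-18:25.
Vera ∩ Jamal ∩ Beatriz ∩ Esperanza: 08:20-09:55, 15:30-18:25.
Vera ∩ Jamal ∩ Beatriz ∩ Esperanza ∩ Zane: 08:20-09:55, 15:30-18:25.
Those are the intersection windows.

08:20-09:55, 15:30-18:25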